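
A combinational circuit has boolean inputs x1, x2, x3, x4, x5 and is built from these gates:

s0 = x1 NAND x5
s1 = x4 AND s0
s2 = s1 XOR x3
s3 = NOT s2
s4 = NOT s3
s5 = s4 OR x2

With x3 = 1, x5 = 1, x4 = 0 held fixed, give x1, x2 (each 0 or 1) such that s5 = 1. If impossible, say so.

x1=1 x2=1

s5 = s4 OR x2 must be 1, so at least one of s4, x2 is 1.
Check with x3 = 1, x5 = 1, x4 = 0 and x1=1, x2=1:
s0 = x1 NAND x5 = 1 NAND 1 = 0
s1 = x4 AND s0 = 0 AND 0 = 0
s2 = s1 XOR x3 = 0 XOR 1 = 1
s3 = NOT s2 = NOT 1 = 0
s4 = NOT s3 = NOT 0 = 1
s5 = s4 OR x2 = 1 OR 1 = 1
So s5 = 1.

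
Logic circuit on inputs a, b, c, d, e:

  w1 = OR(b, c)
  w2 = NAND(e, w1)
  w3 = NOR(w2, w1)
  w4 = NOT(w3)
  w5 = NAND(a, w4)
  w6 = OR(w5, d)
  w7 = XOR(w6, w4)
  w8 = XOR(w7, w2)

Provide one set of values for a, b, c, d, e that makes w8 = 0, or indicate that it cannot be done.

w8 = XOR(w7, w2) must be 0, so w7 and w2 are equal.
Check with a=0, b=1, c=1, d=1, e=1:
w1 = OR(b, c) = OR(1, 1) = 1
w2 = NAND(e, w1) = NAND(1, 1) = 0
w3 = NOR(w2, w1) = NOR(0, 1) = 0
w4 = NOT(w3) = NOT 0 = 1
w5 = NAND(a, w4) = NAND(0, 1) = 1
w6 = OR(w5, d) = OR(1, 1) = 1
w7 = XOR(w6, w4) = XOR(1, 1) = 0
w8 = XOR(w7, w2) = XOR(0, 0) = 0
So w8 = 0 as required.

a=0, b=1, c=1, d=1, e=1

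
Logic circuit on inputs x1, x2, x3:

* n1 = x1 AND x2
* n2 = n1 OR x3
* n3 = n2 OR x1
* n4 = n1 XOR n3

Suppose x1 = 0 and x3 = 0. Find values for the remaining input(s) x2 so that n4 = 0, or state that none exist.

x2=1

n4 = n1 XOR n3 must be 0, so n1 and n3 are equal.
Check with x1 = 0 and x3 = 0 and x2=1:
n1 = x1 AND x2 = 0 AND 1 = 0
n2 = n1 OR x3 = 0 OR 0 = 0
n3 = n2 OR x1 = 0 OR 0 = 0
n4 = n1 XOR n3 = 0 XOR 0 = 0
So n4 = 0.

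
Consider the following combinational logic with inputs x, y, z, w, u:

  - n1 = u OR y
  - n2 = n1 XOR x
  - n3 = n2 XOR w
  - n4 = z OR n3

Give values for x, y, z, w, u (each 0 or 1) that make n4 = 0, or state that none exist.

x=0, y=0, z=0, w=0, u=0

n4 = z OR n3 must be 0, so both z = 0 and n3 = 0.
n3 = n2 XOR w must be 0, so n2 and w are equal.
Check with x=0, y=0, z=0, w=0, u=0:
n1 = u OR y = 0 OR 0 = 0
n2 = n1 XOR x = 0 XOR 0 = 0
n3 = n2 XOR w = 0 XOR 0 = 0
n4 = z OR n3 = 0 OR 0 = 0
So n4 = 0 as required.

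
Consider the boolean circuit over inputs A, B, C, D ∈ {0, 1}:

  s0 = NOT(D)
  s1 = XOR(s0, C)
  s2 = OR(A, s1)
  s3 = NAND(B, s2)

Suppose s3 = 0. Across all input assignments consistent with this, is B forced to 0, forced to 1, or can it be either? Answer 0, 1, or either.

1

s3 = NAND(B, s2) must be 0, so both B = 1 and s2 = 1.
s2 = OR(A, s1) must be 1, so at least one of A, s1 is 1.
Every assignment with s3 = 0 has B = 1; there are 6 such assignment(s).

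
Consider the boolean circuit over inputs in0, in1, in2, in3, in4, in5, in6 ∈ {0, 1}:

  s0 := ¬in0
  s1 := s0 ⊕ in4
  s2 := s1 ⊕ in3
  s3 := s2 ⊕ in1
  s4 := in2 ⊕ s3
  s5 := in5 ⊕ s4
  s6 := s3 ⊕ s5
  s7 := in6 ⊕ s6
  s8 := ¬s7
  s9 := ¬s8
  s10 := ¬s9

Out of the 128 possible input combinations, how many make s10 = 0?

s10 = ¬s9 must be 0, so s9 = 1.
Enumerating the 128 input combinations, 64 give s10 = 0 and 64 give s10 = 1.

64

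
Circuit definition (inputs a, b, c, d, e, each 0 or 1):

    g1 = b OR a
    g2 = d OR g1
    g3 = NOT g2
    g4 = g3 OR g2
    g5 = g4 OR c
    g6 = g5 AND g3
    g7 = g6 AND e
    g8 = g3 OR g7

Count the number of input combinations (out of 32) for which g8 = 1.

g8 = g3 OR g7 must be 1, so at least one of g3, g7 is 1.
Satisfying assignments:
  a=0, b=0, c=0, d=0, e=0
  a=0, b=0, c=0, d=0, e=1
  a=0, b=0, c=1, d=0, e=0
  a=0, b=0, c=1, d=0, e=1

4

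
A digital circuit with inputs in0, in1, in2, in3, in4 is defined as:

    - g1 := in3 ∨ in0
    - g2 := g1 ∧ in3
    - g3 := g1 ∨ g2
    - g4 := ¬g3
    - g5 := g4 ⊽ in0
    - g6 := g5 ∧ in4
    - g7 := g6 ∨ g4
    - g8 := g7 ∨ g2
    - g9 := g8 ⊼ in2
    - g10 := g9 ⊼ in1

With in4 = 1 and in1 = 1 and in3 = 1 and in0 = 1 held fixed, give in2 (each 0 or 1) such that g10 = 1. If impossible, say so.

in2=1

g10 = g9 ⊼ in1 must be 1, so at least one of g9, in1 is 0.
Check with in4 = 1 and in1 = 1 and in3 = 1 and in0 = 1 and in2=1:
g1 = in3 ∨ in0 = 1 ∨ 1 = 1
g2 = g1 ∧ in3 = 1 ∧ 1 = 1
g3 = g1 ∨ g2 = 1 ∨ 1 = 1
g4 = ¬g3 = ¬1 = 0
g5 = g4 ⊽ in0 = 0 ⊽ 1 = 0
g6 = g5 ∧ in4 = 0 ∧ 1 = 0
g7 = g6 ∨ g4 = 0 ∨ 0 = 0
g8 = g7 ∨ g2 = 0 ∨ 1 = 1
g9 = g8 ⊼ in2 = 1 ⊼ 1 = 0
g10 = g9 ⊼ in1 = 0 ⊼ 1 = 1
So g10 = 1.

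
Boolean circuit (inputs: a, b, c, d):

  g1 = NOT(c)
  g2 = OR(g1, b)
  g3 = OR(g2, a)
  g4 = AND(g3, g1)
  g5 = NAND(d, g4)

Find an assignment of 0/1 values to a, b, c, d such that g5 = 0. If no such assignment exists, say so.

a=1, b=0, c=0, d=1

g5 = NAND(d, g4) must be 0, so both d = 1 and g4 = 1.
g4 = AND(g3, g1) must be 1, so both g3 = 1 and g1 = 1.
g3 = OR(g2, a) must be 1, so at least one of g2, a is 1.
Check with a=1, b=0, c=0, d=1:
g1 = NOT(c) = NOT 0 = 1
g2 = OR(g1, b) = OR(1, 0) = 1
g3 = OR(g2, a) = OR(1, 1) = 1
g4 = AND(g3, g1) = AND(1, 1) = 1
g5 = NAND(d, g4) = NAND(1, 1) = 0
So g5 = 0 as required.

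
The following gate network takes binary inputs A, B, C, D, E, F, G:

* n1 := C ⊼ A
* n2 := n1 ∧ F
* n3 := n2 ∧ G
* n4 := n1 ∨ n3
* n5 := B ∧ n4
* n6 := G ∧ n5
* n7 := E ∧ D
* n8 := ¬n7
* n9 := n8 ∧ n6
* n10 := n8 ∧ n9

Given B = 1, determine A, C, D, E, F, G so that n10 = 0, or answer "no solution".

A=0, C=0, D=0, E=0, F=1, G=0

n10 = n8 ∧ n9 must be 0, so at least one of n8, n9 is 0.
Check with B = 1 and A=0, C=0, D=0, E=0, F=1, G=0:
n1 = C ⊼ A = 0 ⊼ 0 = 1
n2 = n1 ∧ F = 1 ∧ 1 = 1
n3 = n2 ∧ G = 1 ∧ 0 = 0
n4 = n1 ∨ n3 = 1 ∨ 0 = 1
n5 = B ∧ n4 = 1 ∧ 1 = 1
n6 = G ∧ n5 = 0 ∧ 1 = 0
n7 = E ∧ D = 0 ∧ 0 = 0
n8 = ¬n7 = ¬0 = 1
n9 = n8 ∧ n6 = 1 ∧ 0 = 0
n10 = n8 ∧ n9 = 1 ∧ 0 = 0
So n10 = 0.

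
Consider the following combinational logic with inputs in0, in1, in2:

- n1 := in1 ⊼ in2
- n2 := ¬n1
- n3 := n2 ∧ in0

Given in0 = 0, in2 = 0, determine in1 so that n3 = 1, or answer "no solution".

With in0 = 0, in2 = 0 fixed, none of the 2 settings of in1 give n3 = 1.
For example, with in1=0:
n1 = in1 ⊼ in2 = 0 ⊼ 0 = 1
n2 = ¬n1 = ¬1 = 0
n3 = n2 ∧ in0 = 0 ∧ 0 = 0
giving n3 = 0 ≠ 1.

no solution exists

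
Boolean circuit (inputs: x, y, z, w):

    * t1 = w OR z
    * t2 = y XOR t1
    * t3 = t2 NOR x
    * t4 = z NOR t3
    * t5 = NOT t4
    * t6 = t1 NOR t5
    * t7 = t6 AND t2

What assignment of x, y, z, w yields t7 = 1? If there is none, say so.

t7 = t6 AND t2 must be 1, so both t6 = 1 and t2 = 1.
Check with x=0, y=1, z=0, w=0:
t1 = w OR z = 0 OR 0 = 0
t2 = y XOR t1 = 1 XOR 0 = 1
t3 = t2 NOR x = 1 NOR 0 = 0
t4 = z NOR t3 = 0 NOR 0 = 1
t5 = NOT t4 = NOT 1 = 0
t6 = t1 NOR t5 = 0 NOR 0 = 1
t7 = t6 AND t2 = 1 AND 1 = 1
So t7 = 1 as required.

x=0, y=1, z=0, w=0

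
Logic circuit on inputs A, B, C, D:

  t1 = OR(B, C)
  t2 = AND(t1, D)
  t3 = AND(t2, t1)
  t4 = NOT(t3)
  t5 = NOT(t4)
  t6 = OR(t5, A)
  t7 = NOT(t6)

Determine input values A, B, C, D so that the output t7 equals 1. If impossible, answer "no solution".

A=0, B=0, C=0, D=1

Check with A=0, B=0, C=0, D=1:
t1 = OR(B, C) = OR(0, 0) = 0
t2 = AND(t1, D) = AND(0, 1) = 0
t3 = AND(t2, t1) = AND(0, 0) = 0
t4 = NOT(t3) = NOT 0 = 1
t5 = NOT(t4) = NOT 1 = 0
t6 = OR(t5, A) = OR(0, 0) = 0
t7 = NOT(t6) = NOT 0 = 1
So t7 = 1 as required.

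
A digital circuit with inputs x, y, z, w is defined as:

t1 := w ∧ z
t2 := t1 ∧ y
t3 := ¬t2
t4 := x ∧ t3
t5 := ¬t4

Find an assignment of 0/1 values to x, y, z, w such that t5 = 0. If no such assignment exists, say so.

t5 = ¬t4 must be 0, so t4 = 1.
t4 = x ∧ t3 must be 1, so both x = 1 and t3 = 1.
t3 = ¬t2 must be 1, so t2 = 0.
Check with x=1, y=0, z=1, w=0:
t1 = w ∧ z = 0 ∧ 1 = 0
t2 = t1 ∧ y = 0 ∧ 0 = 0
t3 = ¬t2 = ¬0 = 1
t4 = x ∧ t3 = 1 ∧ 1 = 1
t5 = ¬t4 = ¬1 = 0
So t5 = 0 as required.

x=1, y=0, z=1, w=0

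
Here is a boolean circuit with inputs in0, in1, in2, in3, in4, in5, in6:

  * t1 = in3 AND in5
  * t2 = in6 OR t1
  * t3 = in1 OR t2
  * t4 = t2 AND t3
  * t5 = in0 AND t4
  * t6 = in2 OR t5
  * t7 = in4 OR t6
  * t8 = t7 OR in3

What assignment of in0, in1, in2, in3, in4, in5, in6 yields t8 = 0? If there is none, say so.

in0=0 in1=0 in2=0 in3=0 in4=0 in5=1 in6=0

t8 = t7 OR in3 must be 0, so both t7 = 0 and in3 = 0.
t7 = in4 OR t6 must be 0, so both in4 = 0 and t6 = 0.
t6 = in2 OR t5 must be 0, so both in2 = 0 and t5 = 0.
Check with in0=0 in1=0 in2=0 in3=0 in4=0 in5=1 in6=0:
t1 = in3 AND in5 = 0 AND 1 = 0
t2 = in6 OR t1 = 0 OR 0 = 0
t3 = in1 OR t2 = 0 OR 0 = 0
t4 = t2 AND t3 = 0 AND 0 = 0
t5 = in0 AND t4 = 0 AND 0 = 0
t6 = in2 OR t5 = 0 OR 0 = 0
t7 = in4 OR t6 = 0 OR 0 = 0
t8 = t7 OR in3 = 0 OR 0 = 0
So t8 = 0 as required.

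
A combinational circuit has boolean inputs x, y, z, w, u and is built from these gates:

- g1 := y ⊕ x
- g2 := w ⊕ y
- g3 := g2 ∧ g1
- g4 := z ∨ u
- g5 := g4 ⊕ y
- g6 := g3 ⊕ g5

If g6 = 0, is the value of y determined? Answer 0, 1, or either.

either

Both values of y occur among assignments with g6 = 0:
  y=0: x=0, y=0, z=0, w=0, u=0
  y=1: x=0, y=1, z=0, w=0, u=0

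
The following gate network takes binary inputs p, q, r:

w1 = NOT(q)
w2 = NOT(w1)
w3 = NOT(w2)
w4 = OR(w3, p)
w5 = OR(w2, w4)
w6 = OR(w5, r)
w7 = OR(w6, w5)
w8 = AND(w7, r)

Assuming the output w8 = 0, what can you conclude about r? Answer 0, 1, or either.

w8 = AND(w7, r) must be 0, so at least one of w7, r is 0.
Every assignment with w8 = 0 has r = 0; there are 4 such assignment(s).
  p=0, q=0, r=0
  p=0, q=1, r=0
  p=1, q=0, r=0
  p=1, q=1, r=0

0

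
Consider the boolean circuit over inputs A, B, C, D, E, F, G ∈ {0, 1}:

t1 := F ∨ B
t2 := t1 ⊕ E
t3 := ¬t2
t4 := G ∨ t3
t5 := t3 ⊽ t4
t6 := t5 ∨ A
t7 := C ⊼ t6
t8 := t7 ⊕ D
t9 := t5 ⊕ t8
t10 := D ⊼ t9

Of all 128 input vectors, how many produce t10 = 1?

t10 = D ⊼ t9 must be 1, so at least one of D, t9 is 0.
Enumerating the 128 input combinations, 108 give t10 = 1 and 20 give t10 = 0.

108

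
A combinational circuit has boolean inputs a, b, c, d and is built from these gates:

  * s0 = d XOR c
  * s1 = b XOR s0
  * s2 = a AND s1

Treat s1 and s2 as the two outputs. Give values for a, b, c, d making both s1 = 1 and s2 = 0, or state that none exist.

Check with a=0, b=1, c=1, d=1:
s0 = d XOR c = 1 XOR 1 = 0
s1 = b XOR s0 = 1 XOR 0 = 1
s2 = a AND s1 = 0 AND 1 = 0
So s1 = 1 and s2 = 0.

a=0, b=1, c=1, d=1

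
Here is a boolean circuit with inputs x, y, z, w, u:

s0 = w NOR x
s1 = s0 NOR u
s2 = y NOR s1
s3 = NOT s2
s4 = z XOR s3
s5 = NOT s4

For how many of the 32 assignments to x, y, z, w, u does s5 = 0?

s5 = NOT s4 must be 0, so s4 = 1.
s4 = z XOR s3 must be 1, so z and s3 differ.
Enumerating the 32 input combinations, 16 give s5 = 0 and 16 give s5 = 1.

16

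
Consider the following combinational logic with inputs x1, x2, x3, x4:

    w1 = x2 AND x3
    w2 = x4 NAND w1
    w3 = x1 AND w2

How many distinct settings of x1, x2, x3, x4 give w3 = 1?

w3 = x1 AND w2 must be 1, so both x1 = 1 and w2 = 1.
w2 = x4 NAND w1 must be 1, so at least one of x4, w1 is 0.
Enumerating the 16 input combinations, 7 give w3 = 1 and 9 give w3 = 0.

7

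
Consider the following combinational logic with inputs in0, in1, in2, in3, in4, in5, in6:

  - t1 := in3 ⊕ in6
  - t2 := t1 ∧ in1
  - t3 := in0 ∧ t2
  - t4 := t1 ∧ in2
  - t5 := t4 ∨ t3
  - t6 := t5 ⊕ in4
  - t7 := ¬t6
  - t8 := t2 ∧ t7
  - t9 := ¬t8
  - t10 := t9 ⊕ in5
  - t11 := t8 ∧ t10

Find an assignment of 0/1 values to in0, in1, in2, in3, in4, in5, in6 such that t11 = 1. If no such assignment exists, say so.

t11 = t8 ∧ t10 must be 1, so both t8 = 1 and t10 = 1.
t8 = t2 ∧ t7 must be 1, so both t2 = 1 and t7 = 1.
Check with in0=0, in1=1, in2=1, in3=1, in4=1, in5=1, in6=0:
t1 = in3 ⊕ in6 = 1 ⊕ 0 = 1
t2 = t1 ∧ in1 = 1 ∧ 1 = 1
t3 = in0 ∧ t2 = 0 ∧ 1 = 0
t4 = t1 ∧ in2 = 1 ∧ 1 = 1
t5 = t4 ∨ t3 = 1 ∨ 0 = 1
t6 = t5 ⊕ in4 = 1 ⊕ 1 = 0
t7 = ¬t6 = ¬0 = 1
t8 = t2 ∧ t7 = 1 ∧ 1 = 1
t9 = ¬t8 = ¬1 = 0
t10 = t9 ⊕ in5 = 0 ⊕ 1 = 1
t11 = t8 ∧ t10 = 1 ∧ 1 = 1
So t11 = 1 as required.

in0=0, in1=1, in2=1, in3=1, in4=1, in5=1, in6=0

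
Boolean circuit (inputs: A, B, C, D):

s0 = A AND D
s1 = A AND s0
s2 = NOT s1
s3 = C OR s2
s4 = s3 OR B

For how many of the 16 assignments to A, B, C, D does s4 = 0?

s4 = s3 OR B must be 0, so both s3 = 0 and B = 0.
Satisfying assignments:
  A=1, B=0, C=0, D=1

1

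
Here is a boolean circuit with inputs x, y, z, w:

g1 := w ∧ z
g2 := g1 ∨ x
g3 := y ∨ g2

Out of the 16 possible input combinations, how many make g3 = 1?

13

g3 = y ∨ g2 must be 1, so at least one of y, g2 is 1.
Enumerating the 16 input combinations, 13 give g3 = 1 and 3 give g3 = 0.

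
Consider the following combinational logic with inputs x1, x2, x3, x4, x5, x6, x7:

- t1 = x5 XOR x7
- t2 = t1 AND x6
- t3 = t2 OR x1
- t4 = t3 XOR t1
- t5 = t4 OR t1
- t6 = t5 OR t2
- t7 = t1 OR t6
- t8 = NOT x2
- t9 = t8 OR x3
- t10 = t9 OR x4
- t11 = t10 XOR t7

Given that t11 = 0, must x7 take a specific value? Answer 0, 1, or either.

Both values of x7 occur among assignments with t11 = 0:
  x7=0: x1=0, x2=0, x3=0, x4=0, x5=1, x6=0, x7=0
  x7=1: x1=0, x2=0, x3=0, x4=0, x5=0, x6=0, x7=1

either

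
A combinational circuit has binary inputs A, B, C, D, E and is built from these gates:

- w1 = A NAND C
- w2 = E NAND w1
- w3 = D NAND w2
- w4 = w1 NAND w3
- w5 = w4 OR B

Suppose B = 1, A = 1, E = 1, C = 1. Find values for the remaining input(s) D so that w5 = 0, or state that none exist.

no solution exists

With B = 1, A = 1, E = 1, C = 1 fixed, none of the 2 settings of D give w5 = 0.
For example, with D=1:
w1 = A NAND C = 1 NAND 1 = 0
w2 = E NAND w1 = 1 NAND 0 = 1
w3 = D NAND w2 = 1 NAND 1 = 0
w4 = w1 NAND w3 = 0 NAND 0 = 1
w5 = w4 OR B = 1 OR 1 = 1
giving w5 = 1 ≠ 0.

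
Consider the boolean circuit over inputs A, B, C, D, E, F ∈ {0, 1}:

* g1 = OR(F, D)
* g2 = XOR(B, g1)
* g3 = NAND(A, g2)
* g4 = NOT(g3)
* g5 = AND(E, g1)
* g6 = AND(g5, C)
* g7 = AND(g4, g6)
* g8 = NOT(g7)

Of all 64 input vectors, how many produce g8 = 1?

61

g8 = NOT(g7) must be 1, so g7 = 0.
Enumerating the 64 input combinations, 61 give g8 = 1 and 3 give g8 = 0.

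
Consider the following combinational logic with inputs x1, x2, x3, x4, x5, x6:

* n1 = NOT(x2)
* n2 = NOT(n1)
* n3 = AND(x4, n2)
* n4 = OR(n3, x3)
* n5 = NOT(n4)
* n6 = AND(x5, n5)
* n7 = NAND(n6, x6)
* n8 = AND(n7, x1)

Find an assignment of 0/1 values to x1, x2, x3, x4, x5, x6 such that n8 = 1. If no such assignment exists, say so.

x1=1, x2=0, x3=0, x4=1, x5=0, x6=0

n8 = AND(n7, x1) must be 1, so both n7 = 1 and x1 = 1.
n7 = NAND(n6, x6) must be 1, so at least one of n6, x6 is 0.
Check with x1=1, x2=0, x3=0, x4=1, x5=0, x6=0:
n1 = NOT(x2) = NOT 0 = 1
n2 = NOT(n1) = NOT 1 = 0
n3 = AND(x4, n2) = AND(1, 0) = 0
n4 = OR(n3, x3) = OR(0, 0) = 0
n5 = NOT(n4) = NOT 0 = 1
n6 = AND(x5, n5) = AND(0, 1) = 0
n7 = NAND(n6, x6) = NAND(0, 0) = 1
n8 = AND(n7, x1) = AND(1, 1) = 1
So n8 = 1 as required.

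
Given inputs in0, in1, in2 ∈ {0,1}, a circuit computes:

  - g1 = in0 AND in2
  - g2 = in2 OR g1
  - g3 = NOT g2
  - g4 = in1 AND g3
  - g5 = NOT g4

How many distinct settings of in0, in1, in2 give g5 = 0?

g5 = NOT g4 must be 0, so g4 = 1.
Satisfying assignments:
  in0=0, in1=1, in2=0
  in0=1, in1=1, in2=0

2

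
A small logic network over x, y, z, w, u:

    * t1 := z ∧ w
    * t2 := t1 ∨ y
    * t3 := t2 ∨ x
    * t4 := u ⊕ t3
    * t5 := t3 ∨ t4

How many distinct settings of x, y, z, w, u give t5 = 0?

t5 = t3 ∨ t4 must be 0, so both t3 = 0 and t4 = 0.
Satisfying assignments:
  x=0, y=0, z=0, w=0, u=0
  x=0, y=0, z=0, w=1, u=0
  x=0, y=0, z=1, w=0, u=0

3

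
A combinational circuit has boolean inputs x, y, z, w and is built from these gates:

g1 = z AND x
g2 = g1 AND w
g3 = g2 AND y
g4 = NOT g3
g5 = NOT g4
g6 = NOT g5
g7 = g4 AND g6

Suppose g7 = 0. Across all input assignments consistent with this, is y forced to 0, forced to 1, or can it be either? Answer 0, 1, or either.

1

g7 = g4 AND g6 must be 0, so at least one of g4, g6 is 0.
Every assignment with g7 = 0 has y = 1; there are 1 such assignment(s).
  x=1, y=1, z=1, w=1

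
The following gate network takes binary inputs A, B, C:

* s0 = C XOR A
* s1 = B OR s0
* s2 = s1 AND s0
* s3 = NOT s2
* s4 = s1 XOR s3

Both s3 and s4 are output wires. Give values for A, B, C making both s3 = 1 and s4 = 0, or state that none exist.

Check with A=0 B=1 C=0:
s0 = C XOR A = 0 XOR 0 = 0
s1 = B OR s0 = 1 OR 0 = 1
s2 = s1 AND s0 = 1 AND 0 = 0
s3 = NOT s2 = NOT 0 = 1
s4 = s1 XOR s3 = 1 XOR 1 = 0
So s3 = 1 and s4 = 0.

A=0 B=1 C=0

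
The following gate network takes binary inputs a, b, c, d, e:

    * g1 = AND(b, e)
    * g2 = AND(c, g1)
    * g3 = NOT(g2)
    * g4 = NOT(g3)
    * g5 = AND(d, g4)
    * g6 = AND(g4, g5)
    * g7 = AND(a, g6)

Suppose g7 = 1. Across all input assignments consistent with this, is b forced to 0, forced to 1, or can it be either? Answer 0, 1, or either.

1

g7 = AND(a, g6) must be 1, so both a = 1 and g6 = 1.
Every assignment with g7 = 1 has b = 1; there are 1 such assignment(s).
  a=1, b=1, c=1, d=1, e=1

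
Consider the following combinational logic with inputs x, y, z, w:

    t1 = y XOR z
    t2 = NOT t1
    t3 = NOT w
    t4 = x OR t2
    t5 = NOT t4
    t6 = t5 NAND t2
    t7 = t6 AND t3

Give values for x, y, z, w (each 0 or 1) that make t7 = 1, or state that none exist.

Check with x=1, y=1, z=0, w=0:
t1 = y XOR z = 1 XOR 0 = 1
t2 = NOT t1 = NOT 1 = 0
t3 = NOT w = NOT 0 = 1
t4 = x OR t2 = 1 OR 0 = 1
t5 = NOT t4 = NOT 1 = 0
t6 = t5 NAND t2 = 0 NAND 0 = 1
t7 = t6 AND t3 = 1 AND 1 = 1
So t7 = 1 as required.

x=1, y=1, z=0, w=0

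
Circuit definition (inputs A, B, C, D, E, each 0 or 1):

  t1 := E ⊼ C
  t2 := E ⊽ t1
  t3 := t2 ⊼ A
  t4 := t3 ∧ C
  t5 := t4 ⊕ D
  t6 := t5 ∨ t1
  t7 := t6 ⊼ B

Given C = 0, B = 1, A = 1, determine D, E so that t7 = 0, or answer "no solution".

D=0, E=1

Check with C = 0, B = 1, A = 1 and D=0, E=1:
t1 = E ⊼ C = 1 ⊼ 0 = 1
t2 = E ⊽ t1 = 1 ⊽ 1 = 0
t3 = t2 ⊼ A = 0 ⊼ 1 = 1
t4 = t3 ∧ C = 1 ∧ 0 = 0
t5 = t4 ⊕ D = 0 ⊕ 0 = 0
t6 = t5 ∨ t1 = 0 ∨ 1 = 1
t7 = t6 ⊼ B = 1 ⊼ 1 = 0
So t7 = 0.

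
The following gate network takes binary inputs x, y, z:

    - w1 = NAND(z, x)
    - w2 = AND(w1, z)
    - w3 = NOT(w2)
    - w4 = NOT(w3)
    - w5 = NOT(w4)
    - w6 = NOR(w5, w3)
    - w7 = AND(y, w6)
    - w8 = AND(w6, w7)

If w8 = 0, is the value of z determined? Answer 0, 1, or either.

either

Both values of z occur among assignments with w8 = 0:
  z=0: x=0, y=0, z=0
  z=1: x=0, y=0, z=1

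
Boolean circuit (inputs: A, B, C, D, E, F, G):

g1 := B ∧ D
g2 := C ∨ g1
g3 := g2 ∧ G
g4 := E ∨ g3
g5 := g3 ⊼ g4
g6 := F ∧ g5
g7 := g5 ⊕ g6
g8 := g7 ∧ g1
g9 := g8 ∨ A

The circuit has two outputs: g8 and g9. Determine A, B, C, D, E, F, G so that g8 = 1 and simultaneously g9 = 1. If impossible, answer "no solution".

Check with A=0 B=1 C=1 D=1 E=0 F=0 G=0:
g1 = B ∧ D = 1 ∧ 1 = 1
g2 = C ∨ g1 = 1 ∨ 1 = 1
g3 = g2 ∧ G = 1 ∧ 0 = 0
g4 = E ∨ g3 = 0 ∨ 0 = 0
g5 = g3 ⊼ g4 = 0 ⊼ 0 = 1
g6 = F ∧ g5 = 0 ∧ 1 = 0
g7 = g5 ⊕ g6 = 1 ⊕ 0 = 1
g8 = g7 ∧ g1 = 1 ∧ 1 = 1
g9 = g8 ∨ A = 1 ∨ 0 = 1
So g8 = 1 and g9 = 1.

A=0 B=1 C=1 D=1 E=0 F=0 G=0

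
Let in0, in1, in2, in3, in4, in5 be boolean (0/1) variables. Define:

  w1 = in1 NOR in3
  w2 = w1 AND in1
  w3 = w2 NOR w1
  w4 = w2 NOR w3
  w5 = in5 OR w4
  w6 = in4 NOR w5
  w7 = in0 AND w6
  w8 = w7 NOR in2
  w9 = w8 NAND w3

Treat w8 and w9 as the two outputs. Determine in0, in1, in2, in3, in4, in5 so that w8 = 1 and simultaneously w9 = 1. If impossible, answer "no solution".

in0=0, in1=0, in2=0, in3=0, in4=0, in5=0

Check with in0=0, in1=0, in2=0, in3=0, in4=0, in5=0:
w1 = in1 NOR in3 = 0 NOR 0 = 1
w2 = w1 AND in1 = 1 AND 0 = 0
w3 = w2 NOR w1 = 0 NOR 1 = 0
w4 = w2 NOR w3 = 0 NOR 0 = 1
w5 = in5 OR w4 = 0 OR 1 = 1
w6 = in4 NOR w5 = 0 NOR 1 = 0
w7 = in0 AND w6 = 0 AND 0 = 0
w8 = w7 NOR in2 = 0 NOR 0 = 1
w9 = w8 NAND w3 = 1 NAND 0 = 1
So w8 = 1 and w9 = 1.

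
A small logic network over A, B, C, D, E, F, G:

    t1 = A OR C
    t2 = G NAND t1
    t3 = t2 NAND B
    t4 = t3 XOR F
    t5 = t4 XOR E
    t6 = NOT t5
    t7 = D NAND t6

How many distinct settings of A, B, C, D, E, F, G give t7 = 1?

t7 = D NAND t6 must be 1, so at least one of D, t6 is 0.
Enumerating the 128 input combinations, 96 give t7 = 1 and 32 give t7 = 0.

96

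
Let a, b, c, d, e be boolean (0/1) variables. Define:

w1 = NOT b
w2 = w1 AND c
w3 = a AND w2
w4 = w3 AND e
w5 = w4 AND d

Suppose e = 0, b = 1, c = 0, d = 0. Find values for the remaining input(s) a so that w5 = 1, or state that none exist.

no solution exists

With e = 0, b = 1, c = 0, d = 0 fixed, none of the 2 settings of a give w5 = 1.
For example, with a=0:
w1 = NOT b = NOT 1 = 0
w2 = w1 AND c = 0 AND 0 = 0
w3 = a AND w2 = 0 AND 0 = 0
w4 = w3 AND e = 0 AND 0 = 0
w5 = w4 AND d = 0 AND 0 = 0
giving w5 = 0 ≠ 1.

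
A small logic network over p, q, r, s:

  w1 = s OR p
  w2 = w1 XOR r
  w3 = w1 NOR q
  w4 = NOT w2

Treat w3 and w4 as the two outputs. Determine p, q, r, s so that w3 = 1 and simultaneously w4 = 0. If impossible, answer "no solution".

Check with p=0, q=0, r=1, s=0:
w1 = s OR p = 0 OR 0 = 0
w2 = w1 XOR r = 0 XOR 1 = 1
w3 = w1 NOR q = 0 NOR 0 = 1
w4 = NOT w2 = NOT 1 = 0
So w3 = 1 and w4 = 0.

p=0, q=0, r=1, s=0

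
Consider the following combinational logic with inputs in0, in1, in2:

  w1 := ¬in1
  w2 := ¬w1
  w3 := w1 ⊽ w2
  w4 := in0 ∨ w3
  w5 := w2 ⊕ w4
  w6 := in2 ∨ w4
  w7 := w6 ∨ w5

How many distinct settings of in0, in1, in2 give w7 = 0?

1

w7 = w6 ∨ w5 must be 0, so both w6 = 0 and w5 = 0.
w6 = in2 ∨ w4 must be 0, so both in2 = 0 and w4 = 0.
Satisfying assignments:
  in0=0, in1=0, in2=0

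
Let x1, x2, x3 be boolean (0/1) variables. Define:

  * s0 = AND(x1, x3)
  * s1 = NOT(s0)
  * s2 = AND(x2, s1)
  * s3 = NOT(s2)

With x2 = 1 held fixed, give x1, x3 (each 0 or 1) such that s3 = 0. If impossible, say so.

s3 = NOT(s2) must be 0, so s2 = 1.
Check with x2 = 1 and x1=1, x3=0:
s0 = AND(x1, x3) = AND(1, 0) = 0
s1 = NOT(s0) = NOT 0 = 1
s2 = AND(x2, s1) = AND(1, 1) = 1
s3 = NOT(s2) = NOT 1 = 0
So s3 = 0.

x1=1, x3=0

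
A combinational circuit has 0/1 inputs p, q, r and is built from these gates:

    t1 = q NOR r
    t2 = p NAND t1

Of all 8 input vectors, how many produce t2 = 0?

1

t2 = p NAND t1 must be 0, so both p = 1 and t1 = 1.
t1 = q NOR r must be 1, so both q = 0 and r = 0.
Satisfying assignments:
  p=1, q=0, r=0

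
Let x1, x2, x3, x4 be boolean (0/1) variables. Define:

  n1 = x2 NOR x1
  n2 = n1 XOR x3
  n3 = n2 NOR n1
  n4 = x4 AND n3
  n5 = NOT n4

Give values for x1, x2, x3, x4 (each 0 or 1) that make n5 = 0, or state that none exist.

x1=1, x2=0, x3=0, x4=1

Check with x1=1, x2=0, x3=0, x4=1:
n1 = x2 NOR x1 = 0 NOR 1 = 0
n2 = n1 XOR x3 = 0 XOR 0 = 0
n3 = n2 NOR n1 = 0 NOR 0 = 1
n4 = x4 AND n3 = 1 AND 1 = 1
n5 = NOT n4 = NOT 1 = 0
So n5 = 0 as required.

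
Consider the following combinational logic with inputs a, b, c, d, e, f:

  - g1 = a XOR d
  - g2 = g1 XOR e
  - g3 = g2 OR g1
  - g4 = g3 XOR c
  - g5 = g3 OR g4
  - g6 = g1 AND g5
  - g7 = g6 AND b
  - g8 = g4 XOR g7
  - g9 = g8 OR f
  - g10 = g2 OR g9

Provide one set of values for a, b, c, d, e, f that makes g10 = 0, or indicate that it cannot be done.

Check with a=1 b=1 c=0 d=0 e=1 f=0:
g1 = a XOR d = 1 XOR 0 = 1
g2 = g1 XOR e = 1 XOR 1 = 0
g3 = g2 OR g1 = 0 OR 1 = 1
g4 = g3 XOR c = 1 XOR 0 = 1
g5 = g3 OR g4 = 1 OR 1 = 1
g6 = g1 AND g5 = 1 AND 1 = 1
g7 = g6 AND b = 1 AND 1 = 1
g8 = g4 XOR g7 = 1 XOR 1 = 0
g9 = g8 OR f = 0 OR 0 = 0
g10 = g2 OR g9 = 0 OR 0 = 0
So g10 = 0 as required.

a=1 b=1 c=0 d=0 e=1 f=0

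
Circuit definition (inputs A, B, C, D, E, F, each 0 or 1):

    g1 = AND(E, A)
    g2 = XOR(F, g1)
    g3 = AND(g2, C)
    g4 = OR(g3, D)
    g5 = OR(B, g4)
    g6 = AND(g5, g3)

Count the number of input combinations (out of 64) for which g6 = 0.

48

g6 = AND(g5, g3) must be 0, so at least one of g5, g3 is 0.
Enumerating the 64 input combinations, 48 give g6 = 0 and 16 give g6 = 1.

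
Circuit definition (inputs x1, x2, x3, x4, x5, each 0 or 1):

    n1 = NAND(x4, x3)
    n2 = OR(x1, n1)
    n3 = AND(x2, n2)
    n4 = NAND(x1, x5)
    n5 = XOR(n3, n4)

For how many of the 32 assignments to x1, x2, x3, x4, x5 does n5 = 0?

14

n5 = XOR(n3, n4) must be 0, so n3 and n4 are equal.
Enumerating the 32 input combinations, 14 give n5 = 0 and 18 give n5 = 1.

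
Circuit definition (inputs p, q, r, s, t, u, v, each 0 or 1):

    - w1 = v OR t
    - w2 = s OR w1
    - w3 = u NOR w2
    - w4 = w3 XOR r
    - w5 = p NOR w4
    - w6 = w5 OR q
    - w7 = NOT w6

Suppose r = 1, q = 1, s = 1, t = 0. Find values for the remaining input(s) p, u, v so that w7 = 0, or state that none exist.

p=1, u=1, v=0

w7 = NOT w6 must be 0, so w6 = 1.
w6 = w5 OR q must be 1, so at least one of w5, q is 1.
Check with r = 1, q = 1, s = 1, t = 0 and p=1, u=1, v=0:
w1 = v OR t = 0 OR 0 = 0
w2 = s OR w1 = 1 OR 0 = 1
w3 = u NOR w2 = 1 NOR 1 = 0
w4 = w3 XOR r = 0 XOR 1 = 1
w5 = p NOR w4 = 1 NOR 1 = 0
w6 = w5 OR q = 0 OR 1 = 1
w7 = NOT w6 = NOT 1 = 0
So w7 = 0.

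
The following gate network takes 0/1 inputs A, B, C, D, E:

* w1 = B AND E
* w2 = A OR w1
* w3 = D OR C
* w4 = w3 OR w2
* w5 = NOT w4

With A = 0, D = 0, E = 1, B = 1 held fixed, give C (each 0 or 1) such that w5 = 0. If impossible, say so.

w5 = NOT w4 must be 0, so w4 = 1.
Check with A = 0, D = 0, E = 1, B = 1 and C=1:
w1 = B AND E = 1 AND 1 = 1
w2 = A OR w1 = 0 OR 1 = 1
w3 = D OR C = 0 OR 1 = 1
w4 = w3 OR w2 = 1 OR 1 = 1
w5 = NOT w4 = NOT 1 = 0
So w5 = 0.

C=1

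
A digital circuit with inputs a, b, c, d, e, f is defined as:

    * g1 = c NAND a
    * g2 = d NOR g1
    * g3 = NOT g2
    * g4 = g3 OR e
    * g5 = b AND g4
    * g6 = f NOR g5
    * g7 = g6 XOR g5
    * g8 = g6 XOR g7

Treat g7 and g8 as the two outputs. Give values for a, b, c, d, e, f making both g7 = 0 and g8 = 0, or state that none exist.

Check with a=1, b=0, c=1, d=0, e=1, f=1:
g1 = c NAND a = 1 NAND 1 = 0
g2 = d NOR g1 = 0 NOR 0 = 1
g3 = NOT g2 = NOT 1 = 0
g4 = g3 OR e = 0 OR 1 = 1
g5 = b AND g4 = 0 AND 1 = 0
g6 = f NOR g5 = 1 NOR 0 = 0
g7 = g6 XOR g5 = 0 XOR 0 = 0
g8 = g6 XOR g7 = 0 XOR 0 = 0
So g7 = 0 and g8 = 0.

a=1, b=0, c=1, d=0, e=1, f=1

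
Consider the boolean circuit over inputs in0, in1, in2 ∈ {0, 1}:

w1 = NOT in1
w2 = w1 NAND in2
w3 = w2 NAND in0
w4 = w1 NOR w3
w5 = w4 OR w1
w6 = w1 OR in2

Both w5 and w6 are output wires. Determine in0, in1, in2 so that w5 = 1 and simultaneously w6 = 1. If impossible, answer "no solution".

in0=1 in1=1 in2=1

Check with in0=1 in1=1 in2=1:
w1 = NOT in1 = NOT 1 = 0
w2 = w1 NAND in2 = 0 NAND 1 = 1
w3 = w2 NAND in0 = 1 NAND 1 = 0
w4 = w1 NOR w3 = 0 NOR 0 = 1
w5 = w4 OR w1 = 1 OR 0 = 1
w6 = w1 OR in2 = 0 OR 1 = 1
So w5 = 1 and w6 = 1.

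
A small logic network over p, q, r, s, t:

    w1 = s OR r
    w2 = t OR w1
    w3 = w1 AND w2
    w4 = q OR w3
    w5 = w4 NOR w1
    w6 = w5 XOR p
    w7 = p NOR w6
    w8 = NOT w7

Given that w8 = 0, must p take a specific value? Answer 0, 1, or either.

0

w8 = NOT w7 must be 0, so w7 = 1.
w7 = p NOR w6 must be 1, so both p = 0 and w6 = 0.
Every assignment with w8 = 0 has p = 0; there are 14 such assignment(s).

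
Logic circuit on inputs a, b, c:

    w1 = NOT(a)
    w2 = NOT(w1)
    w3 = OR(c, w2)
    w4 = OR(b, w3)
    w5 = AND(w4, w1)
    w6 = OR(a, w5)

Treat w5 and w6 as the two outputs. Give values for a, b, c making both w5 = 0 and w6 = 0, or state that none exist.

a=0 b=0 c=0

Check with a=0 b=0 c=0:
w1 = NOT(a) = NOT 0 = 1
w2 = NOT(w1) = NOT 1 = 0
w3 = OR(c, w2) = OR(0, 0) = 0
w4 = OR(b, w3) = OR(0, 0) = 0
w5 = AND(w4, w1) = AND(0, 1) = 0
w6 = OR(a, w5) = OR(0, 0) = 0
So w5 = 0 and w6 = 0.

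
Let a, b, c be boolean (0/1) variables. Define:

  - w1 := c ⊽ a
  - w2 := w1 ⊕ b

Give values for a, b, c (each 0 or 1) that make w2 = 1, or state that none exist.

a=0 b=1 c=1

Check with a=0 b=1 c=1:
w1 = c ⊽ a = 1 ⊽ 0 = 0
w2 = w1 ⊕ b = 0 ⊕ 1 = 1
So w2 = 1 as required.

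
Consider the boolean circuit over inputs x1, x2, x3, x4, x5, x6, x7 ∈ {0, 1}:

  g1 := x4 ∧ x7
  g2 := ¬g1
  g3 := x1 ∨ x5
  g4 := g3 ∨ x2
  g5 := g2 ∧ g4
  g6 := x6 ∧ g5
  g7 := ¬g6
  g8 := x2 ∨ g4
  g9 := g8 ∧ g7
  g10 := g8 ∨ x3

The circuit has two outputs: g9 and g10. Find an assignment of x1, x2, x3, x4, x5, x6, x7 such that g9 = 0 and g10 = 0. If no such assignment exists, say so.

Check with x1=0 x2=0 x3=0 x4=0 x5=0 x6=1 x7=0:
g1 = x4 ∧ x7 = 0 ∧ 0 = 0
g2 = ¬g1 = ¬0 = 1
g3 = x1 ∨ x5 = 0 ∨ 0 = 0
g4 = g3 ∨ x2 = 0 ∨ 0 = 0
g5 = g2 ∧ g4 = 1 ∧ 0 = 0
g6 = x6 ∧ g5 = 1 ∧ 0 = 0
g7 = ¬g6 = ¬0 = 1
g8 = x2 ∨ g4 = 0 ∨ 0 = 0
g9 = g8 ∧ g7 = 0 ∧ 1 = 0
g10 = g8 ∨ x3 = 0 ∨ 0 = 0
So g9 = 0 and g10 = 0.

x1=0 x2=0 x3=0 x4=0 x5=0 x6=1 x7=0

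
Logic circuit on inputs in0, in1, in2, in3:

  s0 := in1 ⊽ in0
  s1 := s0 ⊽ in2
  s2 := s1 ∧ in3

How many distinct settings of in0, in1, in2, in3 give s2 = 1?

3

s2 = s1 ∧ in3 must be 1, so both s1 = 1 and in3 = 1.
Satisfying assignments:
  in0=0, in1=1, in2=0, in3=1
  in0=1, in1=0, in2=0, in3=1
  in0=1, in1=1, in2=0, in3=1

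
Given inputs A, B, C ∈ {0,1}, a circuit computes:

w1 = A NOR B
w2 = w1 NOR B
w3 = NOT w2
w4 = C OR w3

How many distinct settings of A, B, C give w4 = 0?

1

w4 = C OR w3 must be 0, so both C = 0 and w3 = 0.
Satisfying assignments:
  A=1, B=0, C=0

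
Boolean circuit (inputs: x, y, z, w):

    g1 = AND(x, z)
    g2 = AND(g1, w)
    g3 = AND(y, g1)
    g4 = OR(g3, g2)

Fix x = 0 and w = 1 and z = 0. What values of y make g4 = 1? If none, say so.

no solution exists

With x = 0 and w = 1 and z = 0 fixed, none of the 2 settings of y give g4 = 1.
For example, with y=1:
g1 = AND(x, z) = AND(0, 0) = 0
g2 = AND(g1, w) = AND(0, 1) = 0
g3 = AND(y, g1) = AND(1, 0) = 0
g4 = OR(g3, g2) = OR(0, 0) = 0
giving g4 = 0 ≠ 1.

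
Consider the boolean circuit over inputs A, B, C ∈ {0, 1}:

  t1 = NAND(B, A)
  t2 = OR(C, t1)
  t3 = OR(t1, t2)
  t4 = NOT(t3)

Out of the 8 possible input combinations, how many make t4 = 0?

t4 = NOT(t3) must be 0, so t3 = 1.
Enumerating the 8 input combinations, 7 give t4 = 0 and 1 give t4 = 1.

7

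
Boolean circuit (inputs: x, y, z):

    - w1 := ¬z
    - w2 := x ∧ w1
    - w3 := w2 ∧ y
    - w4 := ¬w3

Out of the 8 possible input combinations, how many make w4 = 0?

w4 = ¬w3 must be 0, so w3 = 1.
w3 = w2 ∧ y must be 1, so both w2 = 1 and y = 1.
Enumerating the 8 input combinations, 1 give w4 = 0 and 7 give w4 = 1.

1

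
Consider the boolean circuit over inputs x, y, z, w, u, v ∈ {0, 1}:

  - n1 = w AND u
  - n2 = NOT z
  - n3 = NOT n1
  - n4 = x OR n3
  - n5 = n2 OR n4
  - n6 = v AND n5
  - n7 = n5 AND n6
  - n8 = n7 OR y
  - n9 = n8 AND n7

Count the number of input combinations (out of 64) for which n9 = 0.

n9 = n8 AND n7 must be 0, so at least one of n8, n7 is 0.
Enumerating the 64 input combinations, 34 give n9 = 0 and 30 give n9 = 1.

34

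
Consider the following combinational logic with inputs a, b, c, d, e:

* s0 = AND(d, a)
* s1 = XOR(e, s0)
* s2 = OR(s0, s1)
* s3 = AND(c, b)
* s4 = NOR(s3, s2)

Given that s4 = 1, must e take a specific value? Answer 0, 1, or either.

s4 = NOR(s3, s2) must be 1, so both s3 = 0 and s2 = 0.
s3 = AND(c, b) must be 0, so at least one of c, b is 0.
s2 = OR(s0, s1) must be 0, so both s0 = 0 and s1 = 0.
Every assignment with s4 = 1 has e = 0; there are 9 such assignment(s).

0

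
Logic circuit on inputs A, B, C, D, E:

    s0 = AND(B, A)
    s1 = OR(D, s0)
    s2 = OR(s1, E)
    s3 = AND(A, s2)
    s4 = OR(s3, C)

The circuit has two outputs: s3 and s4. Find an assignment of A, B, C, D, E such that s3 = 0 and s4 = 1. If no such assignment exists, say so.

A=0, B=1, C=1, D=1, E=1

Check with A=0, B=1, C=1, D=1, E=1:
s0 = AND(B, A) = AND(1, 0) = 0
s1 = OR(D, s0) = OR(1, 0) = 1
s2 = OR(s1, E) = OR(1, 1) = 1
s3 = AND(A, s2) = AND(0, 1) = 0
s4 = OR(s3, C) = OR(0, 1) = 1
So s3 = 0 and s4 = 1.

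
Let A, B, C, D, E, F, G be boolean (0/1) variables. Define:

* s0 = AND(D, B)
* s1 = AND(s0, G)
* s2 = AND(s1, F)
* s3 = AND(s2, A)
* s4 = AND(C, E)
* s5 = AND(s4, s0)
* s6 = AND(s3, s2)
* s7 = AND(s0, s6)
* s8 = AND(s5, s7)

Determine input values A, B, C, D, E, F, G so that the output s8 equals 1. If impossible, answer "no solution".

s8 = AND(s5, s7) must be 1, so both s5 = 1 and s7 = 1.
s5 = AND(s4, s0) must be 1, so both s4 = 1 and s0 = 1.
s7 = AND(s0, s6) must be 1, so both s0 = 1 and s6 = 1.
Check with A=1 B=1 C=1 D=1 E=1 F=1 G=1:
s0 = AND(D, B) = AND(1, 1) = 1
s1 = AND(s0, G) = AND(1, 1) = 1
s2 = AND(s1, F) = AND(1, 1) = 1
s3 = AND(s2, A) = AND(1, 1) = 1
s4 = AND(C, E) = AND(1, 1) = 1
s5 = AND(s4, s0) = AND(1, 1) = 1
s6 = AND(s3, s2) = AND(1, 1) = 1
s7 = AND(s0, s6) = AND(1, 1) = 1
s8 = AND(s5, s7) = AND(1, 1) = 1
So s8 = 1 as required.

A=1 B=1 C=1 D=1 E=1 F=1 G=1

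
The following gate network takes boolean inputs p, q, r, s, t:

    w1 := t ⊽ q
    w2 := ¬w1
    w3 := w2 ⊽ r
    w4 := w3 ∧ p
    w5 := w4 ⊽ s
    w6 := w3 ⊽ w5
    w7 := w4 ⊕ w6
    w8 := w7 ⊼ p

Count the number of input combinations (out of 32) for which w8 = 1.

w8 = w7 ⊼ p must be 1, so at least one of w7, p is 0.
Enumerating the 32 input combinations, 23 give w8 = 1 and 9 give w8 = 0.

23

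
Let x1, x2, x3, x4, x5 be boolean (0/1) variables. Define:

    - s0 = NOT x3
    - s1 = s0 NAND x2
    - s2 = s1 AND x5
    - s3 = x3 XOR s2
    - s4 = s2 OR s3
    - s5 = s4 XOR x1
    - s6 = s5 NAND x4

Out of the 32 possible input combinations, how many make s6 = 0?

8

s6 = s5 NAND x4 must be 0, so both s5 = 1 and x4 = 1.
s5 = s4 XOR x1 must be 1, so s4 and x1 differ.
Enumerating the 32 input combinations, 8 give s6 = 0 and 24 give s6 = 1.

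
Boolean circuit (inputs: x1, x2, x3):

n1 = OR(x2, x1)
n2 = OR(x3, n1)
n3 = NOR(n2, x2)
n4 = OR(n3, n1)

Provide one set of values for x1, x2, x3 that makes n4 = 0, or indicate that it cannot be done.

x1=0, x2=0, x3=1

Check with x1=0, x2=0, x3=1:
n1 = OR(x2, x1) = OR(0, 0) = 0
n2 = OR(x3, n1) = OR(1, 0) = 1
n3 = NOR(n2, x2) = NOR(1, 0) = 0
n4 = OR(n3, n1) = OR(0, 0) = 0
So n4 = 0 as required.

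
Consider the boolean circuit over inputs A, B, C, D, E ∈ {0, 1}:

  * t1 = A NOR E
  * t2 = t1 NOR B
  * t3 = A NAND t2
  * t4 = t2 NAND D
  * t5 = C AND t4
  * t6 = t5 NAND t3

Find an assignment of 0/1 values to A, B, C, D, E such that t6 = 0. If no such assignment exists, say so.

A=1, B=1, C=1, D=0, E=0

t6 = t5 NAND t3 must be 0, so both t5 = 1 and t3 = 1.
t5 = C AND t4 must be 1, so both C = 1 and t4 = 1.
Check with A=1, B=1, C=1, D=0, E=0:
t1 = A NOR E = 1 NOR 0 = 0
t2 = t1 NOR B = 0 NOR 1 = 0
t3 = A NAND t2 = 1 NAND 0 = 1
t4 = t2 NAND D = 0 NAND 0 = 1
t5 = C AND t4 = 1 AND 1 = 1
t6 = t5 NAND t3 = 1 NAND 1 = 0
So t6 = 0 as required.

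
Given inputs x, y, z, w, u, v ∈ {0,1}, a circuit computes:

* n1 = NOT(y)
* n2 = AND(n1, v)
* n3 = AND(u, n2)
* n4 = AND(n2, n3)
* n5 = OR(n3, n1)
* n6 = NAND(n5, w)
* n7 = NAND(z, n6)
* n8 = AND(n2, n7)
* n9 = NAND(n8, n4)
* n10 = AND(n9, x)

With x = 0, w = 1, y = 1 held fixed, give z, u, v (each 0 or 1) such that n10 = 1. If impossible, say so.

no solution exists

With x = 0, w = 1, y = 1 fixed, none of the 8 settings of z, u, v give n10 = 1.
For example, with z=1, u=1, v=0:
n1 = NOT(y) = NOT 1 = 0
n2 = AND(n1, v) = AND(0, 0) = 0
n3 = AND(u, n2) = AND(1, 0) = 0
n4 = AND(n2, n3) = AND(0, 0) = 0
n5 = OR(n3, n1) = OR(0, 0) = 0
n6 = NAND(n5, w) = NAND(0, 1) = 1
n7 = NAND(z, n6) = NAND(1, 1) = 0
n8 = AND(n2, n7) = AND(0, 0) = 0
n9 = NAND(n8, n4) = NAND(0, 0) = 1
n10 = AND(n9, x) = AND(1, 0) = 0
giving n10 = 0 ≠ 1.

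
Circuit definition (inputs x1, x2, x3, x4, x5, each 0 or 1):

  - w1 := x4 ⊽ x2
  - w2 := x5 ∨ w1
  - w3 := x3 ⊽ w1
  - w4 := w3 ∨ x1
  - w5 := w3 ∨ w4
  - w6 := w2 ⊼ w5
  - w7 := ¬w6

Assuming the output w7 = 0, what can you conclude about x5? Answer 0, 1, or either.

either

Both values of x5 occur among assignments with w7 = 0:
  x5=0: x1=0, x2=0, x3=0, x4=0, x5=0
  x5=1: x1=0, x2=0, x3=0, x4=0, x5=1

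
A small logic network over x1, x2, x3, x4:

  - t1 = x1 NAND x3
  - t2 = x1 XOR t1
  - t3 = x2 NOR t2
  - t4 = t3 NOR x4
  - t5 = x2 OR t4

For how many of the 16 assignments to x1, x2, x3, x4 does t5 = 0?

t5 = x2 OR t4 must be 0, so both x2 = 0 and t4 = 0.
t4 = t3 NOR x4 must be 0, so at least one of t3, x4 is 1.
Satisfying assignments:
  x1=0, x2=0, x3=0, x4=1
  x1=0, x2=0, x3=1, x4=1
  x1=1, x2=0, x3=0, x4=0
  x1=1, x2=0, x3=0, x4=1
  x1=1, x2=0, x3=1, x4=1

5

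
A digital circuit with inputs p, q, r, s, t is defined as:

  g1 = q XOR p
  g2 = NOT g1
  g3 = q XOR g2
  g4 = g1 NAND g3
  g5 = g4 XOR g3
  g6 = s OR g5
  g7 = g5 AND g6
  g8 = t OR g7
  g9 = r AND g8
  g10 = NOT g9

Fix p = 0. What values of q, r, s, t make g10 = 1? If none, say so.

q=0, r=1, s=1, t=0

Check with p = 0 and q=0, r=1, s=1, t=0:
g1 = q XOR p = 0 XOR 0 = 0
g2 = NOT g1 = NOT 0 = 1
g3 = q XOR g2 = 0 XOR 1 = 1
g4 = g1 NAND g3 = 0 NAND 1 = 1
g5 = g4 XOR g3 = 1 XOR 1 = 0
g6 = s OR g5 = 1 OR 0 = 1
g7 = g5 AND g6 = 0 AND 1 = 0
g8 = t OR g7 = 0 OR 0 = 0
g9 = r AND g8 = 1 AND 0 = 0
g10 = NOT g9 = NOT 0 = 1
So g10 = 1.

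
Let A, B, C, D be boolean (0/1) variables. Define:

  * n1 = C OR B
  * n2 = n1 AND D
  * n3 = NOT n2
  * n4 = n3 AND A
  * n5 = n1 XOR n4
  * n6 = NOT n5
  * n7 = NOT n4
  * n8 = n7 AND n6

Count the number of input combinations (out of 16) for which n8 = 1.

n8 = n7 AND n6 must be 1, so both n7 = 1 and n6 = 1.
n7 = NOT n4 must be 1, so n4 = 0.
n6 = NOT n5 must be 1, so n5 = 0.
Satisfying assignments:
  A=0, B=0, C=0, D=0
  A=0, B=0, C=0, D=1

2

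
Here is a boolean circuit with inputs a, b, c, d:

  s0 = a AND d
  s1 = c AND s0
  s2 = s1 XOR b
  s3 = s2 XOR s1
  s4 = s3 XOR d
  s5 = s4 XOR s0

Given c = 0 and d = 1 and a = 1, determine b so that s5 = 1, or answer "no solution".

s5 = s4 XOR s0 must be 1, so s4 and s0 differ.
Check with c = 0 and d = 1 and a = 1 and b=1:
s0 = a AND d = 1 AND 1 = 1
s1 = c AND s0 = 0 AND 1 = 0
s2 = s1 XOR b = 0 XOR 1 = 1
s3 = s2 XOR s1 = 1 XOR 0 = 1
s4 = s3 XOR d = 1 XOR 1 = 0
s5 = s4 XOR s0 = 0 XOR 1 = 1
So s5 = 1.

b=1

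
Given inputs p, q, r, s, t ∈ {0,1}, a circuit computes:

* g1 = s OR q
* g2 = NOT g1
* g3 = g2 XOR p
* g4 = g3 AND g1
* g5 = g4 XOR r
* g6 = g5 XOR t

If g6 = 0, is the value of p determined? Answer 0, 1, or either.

either

Both values of p occur among assignments with g6 = 0:
  p=0: p=0, q=0, r=0, s=0, t=0
  p=1: p=1, q=0, r=0, s=0, t=0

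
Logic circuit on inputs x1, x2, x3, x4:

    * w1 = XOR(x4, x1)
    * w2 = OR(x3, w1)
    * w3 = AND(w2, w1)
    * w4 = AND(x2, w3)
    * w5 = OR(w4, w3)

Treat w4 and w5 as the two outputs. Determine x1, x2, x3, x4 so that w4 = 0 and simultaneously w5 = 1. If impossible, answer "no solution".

x1=1, x2=0, x3=0, x4=0

Check with x1=1, x2=0, x3=0, x4=0:
w1 = XOR(x4, x1) = XOR(0, 1) = 1
w2 = OR(x3, w1) = OR(0, 1) = 1
w3 = AND(w2, w1) = AND(1, 1) = 1
w4 = AND(x2, w3) = AND(0, 1) = 0
w5 = OR(w4, w3) = OR(0, 1) = 1
So w4 = 0 and w5 = 1.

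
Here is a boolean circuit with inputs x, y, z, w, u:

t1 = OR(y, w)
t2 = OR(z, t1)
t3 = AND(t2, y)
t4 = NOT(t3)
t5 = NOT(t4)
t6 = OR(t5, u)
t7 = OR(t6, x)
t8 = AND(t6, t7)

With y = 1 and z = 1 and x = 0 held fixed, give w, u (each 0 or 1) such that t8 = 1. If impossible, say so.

t8 = AND(t6, t7) must be 1, so both t6 = 1 and t7 = 1.
Check with y = 1 and z = 1 and x = 0 and w=1, u=1:
t1 = OR(y, w) = OR(1, 1) = 1
t2 = OR(z, t1) = OR(1, 1) = 1
t3 = AND(t2, y) = AND(1, 1) = 1
t4 = NOT(t3) = NOT 1 = 0
t5 = NOT(t4) = NOT 0 = 1
t6 = OR(t5, u) = OR(1, 1) = 1
t7 = OR(t6, x) = OR(1, 0) = 1
t8 = AND(t6, t7) = AND(1, 1) = 1
So t8 = 1.

w=1 u=1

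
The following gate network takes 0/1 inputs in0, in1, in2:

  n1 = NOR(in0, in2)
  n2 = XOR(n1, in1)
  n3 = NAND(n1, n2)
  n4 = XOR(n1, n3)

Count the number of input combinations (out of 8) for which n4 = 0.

n4 = XOR(n1, n3) must be 0, so n1 and n3 are equal.
Satisfying assignments:
  in0=0, in1=1, in2=0

1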